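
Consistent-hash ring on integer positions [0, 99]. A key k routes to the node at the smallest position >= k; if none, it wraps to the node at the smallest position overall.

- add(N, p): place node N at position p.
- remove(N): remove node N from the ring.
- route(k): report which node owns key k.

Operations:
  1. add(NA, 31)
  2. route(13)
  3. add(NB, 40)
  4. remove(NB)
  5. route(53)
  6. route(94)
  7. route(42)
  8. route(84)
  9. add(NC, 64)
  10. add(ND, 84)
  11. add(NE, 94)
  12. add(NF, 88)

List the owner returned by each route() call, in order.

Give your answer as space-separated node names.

Op 1: add NA@31 -> ring=[31:NA]
Op 2: route key 13: smallest pos >= 13 is 31 -> NA
Op 3: add NB@40 -> ring=[31:NA,40:NB]
Op 4: remove NB -> ring=[31:NA]
Op 5: route key 53: none >= 53, wrap to smallest pos 31 -> NA
Op 6: route key 94: none >= 94, wrap to smallest pos 31 -> NA
Op 7: route key 42: none >= 42, wrap to smallest pos 31 -> NA
Op 8: route key 84: none >= 84, wrap to smallest pos 31 -> NA
Op 9: add NC@64 -> ring=[31:NA,64:NC]
Op 10: add ND@84 -> ring=[31:NA,64:NC,84:ND]
Op 11: add NE@94 -> ring=[31:NA,64:NC,84:ND,94:NE]
Op 12: add NF@88 -> ring=[31:NA,64:NC,84:ND,88:NF,94:NE]

Answer: NA NA NA NA NA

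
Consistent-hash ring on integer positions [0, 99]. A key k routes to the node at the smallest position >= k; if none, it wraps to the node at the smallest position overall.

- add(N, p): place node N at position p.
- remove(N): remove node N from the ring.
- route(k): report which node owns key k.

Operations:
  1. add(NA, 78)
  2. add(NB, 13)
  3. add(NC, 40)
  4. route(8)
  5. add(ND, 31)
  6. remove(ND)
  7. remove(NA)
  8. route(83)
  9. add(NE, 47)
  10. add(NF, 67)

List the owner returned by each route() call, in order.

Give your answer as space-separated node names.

Op 1: add NA@78 -> ring=[78:NA]
Op 2: add NB@13 -> ring=[13:NB,78:NA]
Op 3: add NC@40 -> ring=[13:NB,40:NC,78:NA]
Op 4: route key 8: smallest pos >= 8 is 13 -> NB
Op 5: add ND@31 -> ring=[13:NB,31:ND,40:NC,78:NA]
Op 6: remove ND -> ring=[13:NB,40:NC,78:NA]
Op 7: remove NA -> ring=[13:NB,40:NC]
Op 8: route key 83: none >= 83, wrap to smallest pos 13 -> NB
Op 9: add NE@47 -> ring=[13:NB,40:NC,47:NE]
Op 10: add NF@67 -> ring=[13:NB,40:NC,47:NE,67:NF]

Answer: NB NB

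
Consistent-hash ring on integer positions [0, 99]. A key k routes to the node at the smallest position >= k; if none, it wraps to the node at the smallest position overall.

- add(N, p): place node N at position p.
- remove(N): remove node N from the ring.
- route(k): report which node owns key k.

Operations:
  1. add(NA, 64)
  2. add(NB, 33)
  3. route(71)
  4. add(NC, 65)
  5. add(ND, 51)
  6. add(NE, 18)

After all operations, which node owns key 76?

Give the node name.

Answer: NE

Derivation:
Op 1: add NA@64 -> ring=[64:NA]
Op 2: add NB@33 -> ring=[33:NB,64:NA]
Op 3: route key 71: none >= 71, wrap to smallest pos 33 -> NB
Op 4: add NC@65 -> ring=[33:NB,64:NA,65:NC]
Op 5: add ND@51 -> ring=[33:NB,51:ND,64:NA,65:NC]
Op 6: add NE@18 -> ring=[18:NE,33:NB,51:ND,64:NA,65:NC]
Final route key 76: none >= 76, wrap to smallest pos 18 -> NE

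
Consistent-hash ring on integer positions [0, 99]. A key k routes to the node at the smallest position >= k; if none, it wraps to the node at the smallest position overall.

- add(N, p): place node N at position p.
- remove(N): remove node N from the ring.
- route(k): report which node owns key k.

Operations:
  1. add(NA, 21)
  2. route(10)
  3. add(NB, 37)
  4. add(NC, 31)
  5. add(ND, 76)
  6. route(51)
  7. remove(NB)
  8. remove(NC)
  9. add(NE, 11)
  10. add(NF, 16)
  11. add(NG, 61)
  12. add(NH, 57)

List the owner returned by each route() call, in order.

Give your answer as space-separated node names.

Answer: NA ND

Derivation:
Op 1: add NA@21 -> ring=[21:NA]
Op 2: route key 10: smallest pos >= 10 is 21 -> NA
Op 3: add NB@37 -> ring=[21:NA,37:NB]
Op 4: add NC@31 -> ring=[21:NA,31:NC,37:NB]
Op 5: add ND@76 -> ring=[21:NA,31:NC,37:NB,76:ND]
Op 6: route key 51: smallest pos >= 51 is 76 -> ND
Op 7: remove NB -> ring=[21:NA,31:NC,76:ND]
Op 8: remove NC -> ring=[21:NA,76:ND]
Op 9: add NE@11 -> ring=[11:NE,21:NA,76:ND]
Op 10: add NF@16 -> ring=[11:NE,16:NF,21:NA,76:ND]
Op 11: add NG@61 -> ring=[11:NE,16:NF,21:NA,61:NG,76:ND]
Op 12: add NH@57 -> ring=[11:NE,16:NF,21:NA,57:NH,61:NG,76:ND]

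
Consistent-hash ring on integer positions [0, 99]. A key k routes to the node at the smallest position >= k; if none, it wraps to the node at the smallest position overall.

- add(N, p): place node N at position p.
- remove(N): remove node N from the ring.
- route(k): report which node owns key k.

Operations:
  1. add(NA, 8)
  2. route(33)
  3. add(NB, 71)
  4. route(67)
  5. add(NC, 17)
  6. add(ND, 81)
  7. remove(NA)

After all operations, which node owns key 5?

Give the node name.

Op 1: add NA@8 -> ring=[8:NA]
Op 2: route key 33: none >= 33, wrap to smallest pos 8 -> NA
Op 3: add NB@71 -> ring=[8:NA,71:NB]
Op 4: route key 67: smallest pos >= 67 is 71 -> NB
Op 5: add NC@17 -> ring=[8:NA,17:NC,71:NB]
Op 6: add ND@81 -> ring=[8:NA,17:NC,71:NB,81:ND]
Op 7: remove NA -> ring=[17:NC,71:NB,81:ND]
Final route key 5: smallest pos >= 5 is 17 -> NC

Answer: NC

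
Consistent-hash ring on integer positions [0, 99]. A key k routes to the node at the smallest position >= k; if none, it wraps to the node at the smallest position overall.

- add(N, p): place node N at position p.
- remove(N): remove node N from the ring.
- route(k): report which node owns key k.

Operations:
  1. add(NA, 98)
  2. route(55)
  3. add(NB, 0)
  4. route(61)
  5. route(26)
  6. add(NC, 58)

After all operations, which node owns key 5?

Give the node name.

Answer: NC

Derivation:
Op 1: add NA@98 -> ring=[98:NA]
Op 2: route key 55: smallest pos >= 55 is 98 -> NA
Op 3: add NB@0 -> ring=[0:NB,98:NA]
Op 4: route key 61: smallest pos >= 61 is 98 -> NA
Op 5: route key 26: smallest pos >= 26 is 98 -> NA
Op 6: add NC@58 -> ring=[0:NB,58:NC,98:NA]
Final route key 5: smallest pos >= 5 is 58 -> NC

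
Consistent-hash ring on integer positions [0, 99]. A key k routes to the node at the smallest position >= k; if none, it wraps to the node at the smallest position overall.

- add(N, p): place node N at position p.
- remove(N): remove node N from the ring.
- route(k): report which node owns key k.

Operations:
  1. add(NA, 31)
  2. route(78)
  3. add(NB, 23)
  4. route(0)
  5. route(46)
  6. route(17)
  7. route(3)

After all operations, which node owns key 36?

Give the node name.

Op 1: add NA@31 -> ring=[31:NA]
Op 2: route key 78: none >= 78, wrap to smallest pos 31 -> NA
Op 3: add NB@23 -> ring=[23:NB,31:NA]
Op 4: route key 0: smallest pos >= 0 is 23 -> NB
Op 5: route key 46: none >= 46, wrap to smallest pos 23 -> NB
Op 6: route key 17: smallest pos >= 17 is 23 -> NB
Op 7: route key 3: smallest pos >= 3 is 23 -> NB
Final route key 36: none >= 36, wrap to smallest pos 23 -> NB

Answer: NB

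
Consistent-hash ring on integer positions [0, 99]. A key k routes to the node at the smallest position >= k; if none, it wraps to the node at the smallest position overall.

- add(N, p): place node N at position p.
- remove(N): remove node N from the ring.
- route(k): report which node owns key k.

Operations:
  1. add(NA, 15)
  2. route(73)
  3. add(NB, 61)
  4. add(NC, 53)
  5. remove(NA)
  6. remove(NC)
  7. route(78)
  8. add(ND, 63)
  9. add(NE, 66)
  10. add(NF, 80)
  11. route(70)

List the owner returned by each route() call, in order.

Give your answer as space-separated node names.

Answer: NA NB NF

Derivation:
Op 1: add NA@15 -> ring=[15:NA]
Op 2: route key 73: none >= 73, wrap to smallest pos 15 -> NA
Op 3: add NB@61 -> ring=[15:NA,61:NB]
Op 4: add NC@53 -> ring=[15:NA,53:NC,61:NB]
Op 5: remove NA -> ring=[53:NC,61:NB]
Op 6: remove NC -> ring=[61:NB]
Op 7: route key 78: none >= 78, wrap to smallest pos 61 -> NB
Op 8: add ND@63 -> ring=[61:NB,63:ND]
Op 9: add NE@66 -> ring=[61:NB,63:ND,66:NE]
Op 10: add NF@80 -> ring=[61:NB,63:ND,66:NE,80:NF]
Op 11: route key 70: smallest pos >= 70 is 80 -> NF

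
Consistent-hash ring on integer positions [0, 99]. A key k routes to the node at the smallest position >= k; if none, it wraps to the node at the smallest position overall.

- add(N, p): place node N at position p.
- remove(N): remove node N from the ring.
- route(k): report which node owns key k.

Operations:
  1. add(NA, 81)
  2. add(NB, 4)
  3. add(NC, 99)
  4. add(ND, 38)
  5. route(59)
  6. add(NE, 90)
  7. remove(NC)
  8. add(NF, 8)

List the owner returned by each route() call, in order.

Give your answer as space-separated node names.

Answer: NA

Derivation:
Op 1: add NA@81 -> ring=[81:NA]
Op 2: add NB@4 -> ring=[4:NB,81:NA]
Op 3: add NC@99 -> ring=[4:NB,81:NA,99:NC]
Op 4: add ND@38 -> ring=[4:NB,38:ND,81:NA,99:NC]
Op 5: route key 59: smallest pos >= 59 is 81 -> NA
Op 6: add NE@90 -> ring=[4:NB,38:ND,81:NA,90:NE,99:NC]
Op 7: remove NC -> ring=[4:NB,38:ND,81:NA,90:NE]
Op 8: add NF@8 -> ring=[4:NB,8:NF,38:ND,81:NA,90:NE]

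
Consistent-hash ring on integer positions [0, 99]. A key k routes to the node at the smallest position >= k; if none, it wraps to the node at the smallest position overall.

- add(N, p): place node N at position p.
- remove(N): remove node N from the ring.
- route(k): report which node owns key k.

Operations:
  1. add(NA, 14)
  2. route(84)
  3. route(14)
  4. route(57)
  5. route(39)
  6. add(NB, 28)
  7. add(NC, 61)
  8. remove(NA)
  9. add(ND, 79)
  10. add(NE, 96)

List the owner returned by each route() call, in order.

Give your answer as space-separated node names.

Op 1: add NA@14 -> ring=[14:NA]
Op 2: route key 84: none >= 84, wrap to smallest pos 14 -> NA
Op 3: route key 14: smallest pos >= 14 is 14 -> NA
Op 4: route key 57: none >= 57, wrap to smallest pos 14 -> NA
Op 5: route key 39: none >= 39, wrap to smallest pos 14 -> NA
Op 6: add NB@28 -> ring=[14:NA,28:NB]
Op 7: add NC@61 -> ring=[14:NA,28:NB,61:NC]
Op 8: remove NA -> ring=[28:NB,61:NC]
Op 9: add ND@79 -> ring=[28:NB,61:NC,79:ND]
Op 10: add NE@96 -> ring=[28:NB,61:NC,79:ND,96:NE]

Answer: NA NA NA NA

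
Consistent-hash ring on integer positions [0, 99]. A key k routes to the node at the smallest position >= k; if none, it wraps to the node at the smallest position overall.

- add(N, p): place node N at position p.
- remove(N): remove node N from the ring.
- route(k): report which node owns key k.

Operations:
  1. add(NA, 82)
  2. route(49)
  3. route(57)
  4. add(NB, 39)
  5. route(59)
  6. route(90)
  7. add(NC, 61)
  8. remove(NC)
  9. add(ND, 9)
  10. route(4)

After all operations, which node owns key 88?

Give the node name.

Answer: ND

Derivation:
Op 1: add NA@82 -> ring=[82:NA]
Op 2: route key 49: smallest pos >= 49 is 82 -> NA
Op 3: route key 57: smallest pos >= 57 is 82 -> NA
Op 4: add NB@39 -> ring=[39:NB,82:NA]
Op 5: route key 59: smallest pos >= 59 is 82 -> NA
Op 6: route key 90: none >= 90, wrap to smallest pos 39 -> NB
Op 7: add NC@61 -> ring=[39:NB,61:NC,82:NA]
Op 8: remove NC -> ring=[39:NB,82:NA]
Op 9: add ND@9 -> ring=[9:ND,39:NB,82:NA]
Op 10: route key 4: smallest pos >= 4 is 9 -> ND
Final route key 88: none >= 88, wrap to smallest pos 9 -> ND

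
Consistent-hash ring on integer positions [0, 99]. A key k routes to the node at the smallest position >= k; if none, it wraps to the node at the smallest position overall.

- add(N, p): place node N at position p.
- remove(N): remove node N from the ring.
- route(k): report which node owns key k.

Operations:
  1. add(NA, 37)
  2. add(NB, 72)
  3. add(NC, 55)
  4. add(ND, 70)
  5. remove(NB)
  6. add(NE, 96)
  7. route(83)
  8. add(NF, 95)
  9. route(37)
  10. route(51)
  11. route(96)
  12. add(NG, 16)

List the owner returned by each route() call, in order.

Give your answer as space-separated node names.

Answer: NE NA NC NE

Derivation:
Op 1: add NA@37 -> ring=[37:NA]
Op 2: add NB@72 -> ring=[37:NA,72:NB]
Op 3: add NC@55 -> ring=[37:NA,55:NC,72:NB]
Op 4: add ND@70 -> ring=[37:NA,55:NC,70:ND,72:NB]
Op 5: remove NB -> ring=[37:NA,55:NC,70:ND]
Op 6: add NE@96 -> ring=[37:NA,55:NC,70:ND,96:NE]
Op 7: route key 83: smallest pos >= 83 is 96 -> NE
Op 8: add NF@95 -> ring=[37:NA,55:NC,70:ND,95:NF,96:NE]
Op 9: route key 37: smallest pos >= 37 is 37 -> NA
Op 10: route key 51: smallest pos >= 51 is 55 -> NC
Op 11: route key 96: smallest pos >= 96 is 96 -> NE
Op 12: add NG@16 -> ring=[16:NG,37:NA,55:NC,70:ND,95:NF,96:NE]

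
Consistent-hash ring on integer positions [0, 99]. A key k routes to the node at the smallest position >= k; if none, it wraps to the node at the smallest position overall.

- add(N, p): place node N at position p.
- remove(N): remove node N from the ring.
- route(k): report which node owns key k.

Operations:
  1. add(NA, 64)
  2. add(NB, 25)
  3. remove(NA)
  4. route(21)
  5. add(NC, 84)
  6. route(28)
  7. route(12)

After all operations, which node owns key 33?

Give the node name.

Answer: NC

Derivation:
Op 1: add NA@64 -> ring=[64:NA]
Op 2: add NB@25 -> ring=[25:NB,64:NA]
Op 3: remove NA -> ring=[25:NB]
Op 4: route key 21: smallest pos >= 21 is 25 -> NB
Op 5: add NC@84 -> ring=[25:NB,84:NC]
Op 6: route key 28: smallest pos >= 28 is 84 -> NC
Op 7: route key 12: smallest pos >= 12 is 25 -> NB
Final route key 33: smallest pos >= 33 is 84 -> NC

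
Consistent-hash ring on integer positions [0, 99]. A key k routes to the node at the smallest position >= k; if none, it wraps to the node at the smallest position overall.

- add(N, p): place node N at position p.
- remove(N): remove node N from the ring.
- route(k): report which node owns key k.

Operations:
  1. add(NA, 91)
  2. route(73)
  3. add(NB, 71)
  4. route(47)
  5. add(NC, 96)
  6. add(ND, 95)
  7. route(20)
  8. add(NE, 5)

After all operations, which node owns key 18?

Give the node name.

Answer: NB

Derivation:
Op 1: add NA@91 -> ring=[91:NA]
Op 2: route key 73: smallest pos >= 73 is 91 -> NA
Op 3: add NB@71 -> ring=[71:NB,91:NA]
Op 4: route key 47: smallest pos >= 47 is 71 -> NB
Op 5: add NC@96 -> ring=[71:NB,91:NA,96:NC]
Op 6: add ND@95 -> ring=[71:NB,91:NA,95:ND,96:NC]
Op 7: route key 20: smallest pos >= 20 is 71 -> NB
Op 8: add NE@5 -> ring=[5:NE,71:NB,91:NA,95:ND,96:NC]
Final route key 18: smallest pos >= 18 is 71 -> NB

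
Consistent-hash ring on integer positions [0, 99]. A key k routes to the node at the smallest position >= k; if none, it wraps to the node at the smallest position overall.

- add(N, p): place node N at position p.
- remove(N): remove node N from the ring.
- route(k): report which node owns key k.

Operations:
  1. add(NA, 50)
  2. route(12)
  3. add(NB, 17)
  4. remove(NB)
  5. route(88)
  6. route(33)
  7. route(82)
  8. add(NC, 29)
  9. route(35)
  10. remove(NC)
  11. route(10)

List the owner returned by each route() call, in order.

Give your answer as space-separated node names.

Answer: NA NA NA NA NA NA

Derivation:
Op 1: add NA@50 -> ring=[50:NA]
Op 2: route key 12: smallest pos >= 12 is 50 -> NA
Op 3: add NB@17 -> ring=[17:NB,50:NA]
Op 4: remove NB -> ring=[50:NA]
Op 5: route key 88: none >= 88, wrap to smallest pos 50 -> NA
Op 6: route key 33: smallest pos >= 33 is 50 -> NA
Op 7: route key 82: none >= 82, wrap to smallest pos 50 -> NA
Op 8: add NC@29 -> ring=[29:NC,50:NA]
Op 9: route key 35: smallest pos >= 35 is 50 -> NA
Op 10: remove NC -> ring=[50:NA]
Op 11: route key 10: smallest pos >= 10 is 50 -> NA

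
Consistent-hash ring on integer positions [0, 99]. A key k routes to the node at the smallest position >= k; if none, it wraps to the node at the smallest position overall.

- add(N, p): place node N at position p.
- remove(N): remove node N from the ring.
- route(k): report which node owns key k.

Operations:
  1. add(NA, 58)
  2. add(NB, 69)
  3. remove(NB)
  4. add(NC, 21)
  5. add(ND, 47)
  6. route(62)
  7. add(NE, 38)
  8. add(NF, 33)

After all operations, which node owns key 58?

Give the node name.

Answer: NA

Derivation:
Op 1: add NA@58 -> ring=[58:NA]
Op 2: add NB@69 -> ring=[58:NA,69:NB]
Op 3: remove NB -> ring=[58:NA]
Op 4: add NC@21 -> ring=[21:NC,58:NA]
Op 5: add ND@47 -> ring=[21:NC,47:ND,58:NA]
Op 6: route key 62: none >= 62, wrap to smallest pos 21 -> NC
Op 7: add NE@38 -> ring=[21:NC,38:NE,47:ND,58:NA]
Op 8: add NF@33 -> ring=[21:NC,33:NF,38:NE,47:ND,58:NA]
Final route key 58: smallest pos >= 58 is 58 -> NA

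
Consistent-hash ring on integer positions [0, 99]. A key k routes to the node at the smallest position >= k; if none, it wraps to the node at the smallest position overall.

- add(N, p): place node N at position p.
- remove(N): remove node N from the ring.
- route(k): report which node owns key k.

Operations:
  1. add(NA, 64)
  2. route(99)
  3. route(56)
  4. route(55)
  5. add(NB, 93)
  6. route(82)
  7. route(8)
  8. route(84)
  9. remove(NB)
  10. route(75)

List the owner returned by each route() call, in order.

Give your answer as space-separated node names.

Op 1: add NA@64 -> ring=[64:NA]
Op 2: route key 99: none >= 99, wrap to smallest pos 64 -> NA
Op 3: route key 56: smallest pos >= 56 is 64 -> NA
Op 4: route key 55: smallest pos >= 55 is 64 -> NA
Op 5: add NB@93 -> ring=[64:NA,93:NB]
Op 6: route key 82: smallest pos >= 82 is 93 -> NB
Op 7: route key 8: smallest pos >= 8 is 64 -> NA
Op 8: route key 84: smallest pos >= 84 is 93 -> NB
Op 9: remove NB -> ring=[64:NA]
Op 10: route key 75: none >= 75, wrap to smallest pos 64 -> NA

Answer: NA NA NA NB NA NB NA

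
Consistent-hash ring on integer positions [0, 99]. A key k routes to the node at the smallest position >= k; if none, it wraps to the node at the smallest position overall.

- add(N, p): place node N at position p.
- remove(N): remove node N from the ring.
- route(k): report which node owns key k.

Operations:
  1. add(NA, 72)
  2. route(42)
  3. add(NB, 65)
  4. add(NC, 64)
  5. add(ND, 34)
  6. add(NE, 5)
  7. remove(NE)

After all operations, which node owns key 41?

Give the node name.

Op 1: add NA@72 -> ring=[72:NA]
Op 2: route key 42: smallest pos >= 42 is 72 -> NA
Op 3: add NB@65 -> ring=[65:NB,72:NA]
Op 4: add NC@64 -> ring=[64:NC,65:NB,72:NA]
Op 5: add ND@34 -> ring=[34:ND,64:NC,65:NB,72:NA]
Op 6: add NE@5 -> ring=[5:NE,34:ND,64:NC,65:NB,72:NA]
Op 7: remove NE -> ring=[34:ND,64:NC,65:NB,72:NA]
Final route key 41: smallest pos >= 41 is 64 -> NC

Answer: NC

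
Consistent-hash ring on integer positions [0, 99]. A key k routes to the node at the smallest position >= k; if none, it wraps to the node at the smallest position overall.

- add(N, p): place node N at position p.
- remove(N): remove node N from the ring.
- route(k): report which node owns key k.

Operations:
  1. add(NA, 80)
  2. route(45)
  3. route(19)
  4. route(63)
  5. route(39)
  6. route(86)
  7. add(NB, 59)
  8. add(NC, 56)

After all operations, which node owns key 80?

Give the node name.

Answer: NA

Derivation:
Op 1: add NA@80 -> ring=[80:NA]
Op 2: route key 45: smallest pos >= 45 is 80 -> NA
Op 3: route key 19: smallest pos >= 19 is 80 -> NA
Op 4: route key 63: smallest pos >= 63 is 80 -> NA
Op 5: route key 39: smallest pos >= 39 is 80 -> NA
Op 6: route key 86: none >= 86, wrap to smallest pos 80 -> NA
Op 7: add NB@59 -> ring=[59:NB,80:NA]
Op 8: add NC@56 -> ring=[56:NC,59:NB,80:NA]
Final route key 80: smallest pos >= 80 is 80 -> NA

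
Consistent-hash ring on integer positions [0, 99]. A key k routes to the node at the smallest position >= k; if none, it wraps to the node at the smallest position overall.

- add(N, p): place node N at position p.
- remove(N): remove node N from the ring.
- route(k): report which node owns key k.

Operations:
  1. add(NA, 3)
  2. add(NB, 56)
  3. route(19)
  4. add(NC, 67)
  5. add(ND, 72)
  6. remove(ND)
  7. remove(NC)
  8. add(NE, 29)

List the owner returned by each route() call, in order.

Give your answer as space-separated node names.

Op 1: add NA@3 -> ring=[3:NA]
Op 2: add NB@56 -> ring=[3:NA,56:NB]
Op 3: route key 19: smallest pos >= 19 is 56 -> NB
Op 4: add NC@67 -> ring=[3:NA,56:NB,67:NC]
Op 5: add ND@72 -> ring=[3:NA,56:NB,67:NC,72:ND]
Op 6: remove ND -> ring=[3:NA,56:NB,67:NC]
Op 7: remove NC -> ring=[3:NA,56:NB]
Op 8: add NE@29 -> ring=[3:NA,29:NE,56:NB]

Answer: NB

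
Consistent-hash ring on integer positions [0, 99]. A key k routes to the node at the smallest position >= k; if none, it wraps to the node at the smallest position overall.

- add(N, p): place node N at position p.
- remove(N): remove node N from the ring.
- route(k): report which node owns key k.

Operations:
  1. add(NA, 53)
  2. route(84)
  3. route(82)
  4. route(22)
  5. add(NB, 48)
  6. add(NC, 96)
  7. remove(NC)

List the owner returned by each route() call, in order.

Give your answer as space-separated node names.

Op 1: add NA@53 -> ring=[53:NA]
Op 2: route key 84: none >= 84, wrap to smallest pos 53 -> NA
Op 3: route key 82: none >= 82, wrap to smallest pos 53 -> NA
Op 4: route key 22: smallest pos >= 22 is 53 -> NA
Op 5: add NB@48 -> ring=[48:NB,53:NA]
Op 6: add NC@96 -> ring=[48:NB,53:NA,96:NC]
Op 7: remove NC -> ring=[48:NB,53:NA]

Answer: NA NA NA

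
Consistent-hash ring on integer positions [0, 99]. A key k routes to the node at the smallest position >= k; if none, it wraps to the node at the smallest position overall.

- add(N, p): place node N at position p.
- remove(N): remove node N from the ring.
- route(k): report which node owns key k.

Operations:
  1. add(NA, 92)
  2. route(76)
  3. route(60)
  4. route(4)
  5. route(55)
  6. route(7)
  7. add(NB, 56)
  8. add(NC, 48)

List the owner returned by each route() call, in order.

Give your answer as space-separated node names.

Answer: NA NA NA NA NA

Derivation:
Op 1: add NA@92 -> ring=[92:NA]
Op 2: route key 76: smallest pos >= 76 is 92 -> NA
Op 3: route key 60: smallest pos >= 60 is 92 -> NA
Op 4: route key 4: smallest pos >= 4 is 92 -> NA
Op 5: route key 55: smallest pos >= 55 is 92 -> NA
Op 6: route key 7: smallest pos >= 7 is 92 -> NA
Op 7: add NB@56 -> ring=[56:NB,92:NA]
Op 8: add NC@48 -> ring=[48:NC,56:NB,92:NA]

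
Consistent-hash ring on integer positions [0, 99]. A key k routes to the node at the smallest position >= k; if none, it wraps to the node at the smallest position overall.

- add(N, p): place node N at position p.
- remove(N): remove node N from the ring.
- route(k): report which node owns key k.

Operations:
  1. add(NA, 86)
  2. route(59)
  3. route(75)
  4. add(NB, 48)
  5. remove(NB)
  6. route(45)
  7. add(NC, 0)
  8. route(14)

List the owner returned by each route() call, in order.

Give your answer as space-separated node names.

Op 1: add NA@86 -> ring=[86:NA]
Op 2: route key 59: smallest pos >= 59 is 86 -> NA
Op 3: route key 75: smallest pos >= 75 is 86 -> NA
Op 4: add NB@48 -> ring=[48:NB,86:NA]
Op 5: remove NB -> ring=[86:NA]
Op 6: route key 45: smallest pos >= 45 is 86 -> NA
Op 7: add NC@0 -> ring=[0:NC,86:NA]
Op 8: route key 14: smallest pos >= 14 is 86 -> NA

Answer: NA NA NA NA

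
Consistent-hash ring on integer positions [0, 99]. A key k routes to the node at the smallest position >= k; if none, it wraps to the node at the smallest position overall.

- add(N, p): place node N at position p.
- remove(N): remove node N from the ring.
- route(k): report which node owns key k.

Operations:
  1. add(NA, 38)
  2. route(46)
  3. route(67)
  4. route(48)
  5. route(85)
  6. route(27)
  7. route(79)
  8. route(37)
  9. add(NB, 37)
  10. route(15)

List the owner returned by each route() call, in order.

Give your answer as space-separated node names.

Answer: NA NA NA NA NA NA NA NB

Derivation:
Op 1: add NA@38 -> ring=[38:NA]
Op 2: route key 46: none >= 46, wrap to smallest pos 38 -> NA
Op 3: route key 67: none >= 67, wrap to smallest pos 38 -> NA
Op 4: route key 48: none >= 48, wrap to smallest pos 38 -> NA
Op 5: route key 85: none >= 85, wrap to smallest pos 38 -> NA
Op 6: route key 27: smallest pos >= 27 is 38 -> NA
Op 7: route key 79: none >= 79, wrap to smallest pos 38 -> NA
Op 8: route key 37: smallest pos >= 37 is 38 -> NA
Op 9: add NB@37 -> ring=[37:NB,38:NA]
Op 10: route key 15: smallest pos >= 15 is 37 -> NB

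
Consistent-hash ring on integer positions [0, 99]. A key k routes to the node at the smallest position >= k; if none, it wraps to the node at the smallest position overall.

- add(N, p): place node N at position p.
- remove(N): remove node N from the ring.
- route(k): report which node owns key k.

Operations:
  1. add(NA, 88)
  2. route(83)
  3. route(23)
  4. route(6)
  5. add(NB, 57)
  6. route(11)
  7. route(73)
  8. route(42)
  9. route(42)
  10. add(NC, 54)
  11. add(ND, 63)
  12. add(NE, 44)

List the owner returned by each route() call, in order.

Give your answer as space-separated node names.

Op 1: add NA@88 -> ring=[88:NA]
Op 2: route key 83: smallest pos >= 83 is 88 -> NA
Op 3: route key 23: smallest pos >= 23 is 88 -> NA
Op 4: route key 6: smallest pos >= 6 is 88 -> NA
Op 5: add NB@57 -> ring=[57:NB,88:NA]
Op 6: route key 11: smallest pos >= 11 is 57 -> NB
Op 7: route key 73: smallest pos >= 73 is 88 -> NA
Op 8: route key 42: smallest pos >= 42 is 57 -> NB
Op 9: route key 42: smallest pos >= 42 is 57 -> NB
Op 10: add NC@54 -> ring=[54:NC,57:NB,88:NA]
Op 11: add ND@63 -> ring=[54:NC,57:NB,63:ND,88:NA]
Op 12: add NE@44 -> ring=[44:NE,54:NC,57:NB,63:ND,88:NA]

Answer: NA NA NA NB NA NB NB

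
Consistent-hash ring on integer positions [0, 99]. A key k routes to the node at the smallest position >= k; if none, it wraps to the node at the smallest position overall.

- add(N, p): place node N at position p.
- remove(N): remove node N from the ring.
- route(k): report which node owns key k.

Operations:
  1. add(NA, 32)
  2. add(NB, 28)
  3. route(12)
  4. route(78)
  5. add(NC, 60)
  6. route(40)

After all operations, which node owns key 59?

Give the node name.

Op 1: add NA@32 -> ring=[32:NA]
Op 2: add NB@28 -> ring=[28:NB,32:NA]
Op 3: route key 12: smallest pos >= 12 is 28 -> NB
Op 4: route key 78: none >= 78, wrap to smallest pos 28 -> NB
Op 5: add NC@60 -> ring=[28:NB,32:NA,60:NC]
Op 6: route key 40: smallest pos >= 40 is 60 -> NC
Final route key 59: smallest pos >= 59 is 60 -> NC

Answer: NC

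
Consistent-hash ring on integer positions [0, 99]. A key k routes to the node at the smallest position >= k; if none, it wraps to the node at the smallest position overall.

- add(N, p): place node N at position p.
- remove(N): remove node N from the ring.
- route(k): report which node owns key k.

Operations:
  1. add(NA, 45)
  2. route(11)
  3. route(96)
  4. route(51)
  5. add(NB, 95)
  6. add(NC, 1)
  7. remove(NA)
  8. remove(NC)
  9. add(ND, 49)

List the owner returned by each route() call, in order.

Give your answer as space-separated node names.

Op 1: add NA@45 -> ring=[45:NA]
Op 2: route key 11: smallest pos >= 11 is 45 -> NA
Op 3: route key 96: none >= 96, wrap to smallest pos 45 -> NA
Op 4: route key 51: none >= 51, wrap to smallest pos 45 -> NA
Op 5: add NB@95 -> ring=[45:NA,95:NB]
Op 6: add NC@1 -> ring=[1:NC,45:NA,95:NB]
Op 7: remove NA -> ring=[1:NC,95:NB]
Op 8: remove NC -> ring=[95:NB]
Op 9: add ND@49 -> ring=[49:ND,95:NB]

Answer: NA NA NA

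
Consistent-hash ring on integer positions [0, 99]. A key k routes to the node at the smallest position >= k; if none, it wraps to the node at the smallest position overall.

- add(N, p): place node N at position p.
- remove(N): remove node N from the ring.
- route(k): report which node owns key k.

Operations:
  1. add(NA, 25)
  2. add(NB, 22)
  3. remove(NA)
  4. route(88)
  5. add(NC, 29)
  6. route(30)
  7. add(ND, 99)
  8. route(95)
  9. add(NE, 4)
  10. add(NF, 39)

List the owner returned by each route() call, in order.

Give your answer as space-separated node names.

Op 1: add NA@25 -> ring=[25:NA]
Op 2: add NB@22 -> ring=[22:NB,25:NA]
Op 3: remove NA -> ring=[22:NB]
Op 4: route key 88: none >= 88, wrap to smallest pos 22 -> NB
Op 5: add NC@29 -> ring=[22:NB,29:NC]
Op 6: route key 30: none >= 30, wrap to smallest pos 22 -> NB
Op 7: add ND@99 -> ring=[22:NB,29:NC,99:ND]
Op 8: route key 95: smallest pos >= 95 is 99 -> ND
Op 9: add NE@4 -> ring=[4:NE,22:NB,29:NC,99:ND]
Op 10: add NF@39 -> ring=[4:NE,22:NB,29:NC,39:NF,99:ND]

Answer: NB NB ND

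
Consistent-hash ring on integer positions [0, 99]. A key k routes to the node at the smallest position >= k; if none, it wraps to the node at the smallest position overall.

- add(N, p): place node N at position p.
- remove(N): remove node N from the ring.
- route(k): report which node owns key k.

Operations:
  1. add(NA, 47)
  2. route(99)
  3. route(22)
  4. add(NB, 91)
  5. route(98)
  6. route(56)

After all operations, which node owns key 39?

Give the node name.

Op 1: add NA@47 -> ring=[47:NA]
Op 2: route key 99: none >= 99, wrap to smallest pos 47 -> NA
Op 3: route key 22: smallest pos >= 22 is 47 -> NA
Op 4: add NB@91 -> ring=[47:NA,91:NB]
Op 5: route key 98: none >= 98, wrap to smallest pos 47 -> NA
Op 6: route key 56: smallest pos >= 56 is 91 -> NB
Final route key 39: smallest pos >= 39 is 47 -> NA

Answer: NA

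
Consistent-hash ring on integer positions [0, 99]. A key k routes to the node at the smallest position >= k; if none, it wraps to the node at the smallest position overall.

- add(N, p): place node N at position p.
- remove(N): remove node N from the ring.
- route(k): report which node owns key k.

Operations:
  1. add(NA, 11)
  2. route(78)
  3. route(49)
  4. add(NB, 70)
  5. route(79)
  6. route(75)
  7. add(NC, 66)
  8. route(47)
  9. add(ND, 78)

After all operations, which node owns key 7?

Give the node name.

Answer: NA

Derivation:
Op 1: add NA@11 -> ring=[11:NA]
Op 2: route key 78: none >= 78, wrap to smallest pos 11 -> NA
Op 3: route key 49: none >= 49, wrap to smallest pos 11 -> NA
Op 4: add NB@70 -> ring=[11:NA,70:NB]
Op 5: route key 79: none >= 79, wrap to smallest pos 11 -> NA
Op 6: route key 75: none >= 75, wrap to smallest pos 11 -> NA
Op 7: add NC@66 -> ring=[11:NA,66:NC,70:NB]
Op 8: route key 47: smallest pos >= 47 is 66 -> NC
Op 9: add ND@78 -> ring=[11:NA,66:NC,70:NB,78:ND]
Final route key 7: smallest pos >= 7 is 11 -> NA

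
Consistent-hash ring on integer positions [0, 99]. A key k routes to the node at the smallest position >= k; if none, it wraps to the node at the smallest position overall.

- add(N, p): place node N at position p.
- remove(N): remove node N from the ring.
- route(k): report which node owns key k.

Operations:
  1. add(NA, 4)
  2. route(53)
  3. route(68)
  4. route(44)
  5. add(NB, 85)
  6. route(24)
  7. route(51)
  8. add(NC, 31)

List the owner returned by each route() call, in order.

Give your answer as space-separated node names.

Answer: NA NA NA NB NB

Derivation:
Op 1: add NA@4 -> ring=[4:NA]
Op 2: route key 53: none >= 53, wrap to smallest pos 4 -> NA
Op 3: route key 68: none >= 68, wrap to smallest pos 4 -> NA
Op 4: route key 44: none >= 44, wrap to smallest pos 4 -> NA
Op 5: add NB@85 -> ring=[4:NA,85:NB]
Op 6: route key 24: smallest pos >= 24 is 85 -> NB
Op 7: route key 51: smallest pos >= 51 is 85 -> NB
Op 8: add NC@31 -> ring=[4:NA,31:NC,85:NB]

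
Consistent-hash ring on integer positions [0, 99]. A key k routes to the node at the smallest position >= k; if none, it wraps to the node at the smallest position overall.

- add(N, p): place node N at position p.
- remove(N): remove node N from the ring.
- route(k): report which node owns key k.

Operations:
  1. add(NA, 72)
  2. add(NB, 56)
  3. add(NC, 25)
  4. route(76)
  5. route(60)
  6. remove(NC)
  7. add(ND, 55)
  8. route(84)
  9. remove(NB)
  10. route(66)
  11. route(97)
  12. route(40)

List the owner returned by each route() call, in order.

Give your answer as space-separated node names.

Answer: NC NA ND NA ND ND

Derivation:
Op 1: add NA@72 -> ring=[72:NA]
Op 2: add NB@56 -> ring=[56:NB,72:NA]
Op 3: add NC@25 -> ring=[25:NC,56:NB,72:NA]
Op 4: route key 76: none >= 76, wrap to smallest pos 25 -> NC
Op 5: route key 60: smallest pos >= 60 is 72 -> NA
Op 6: remove NC -> ring=[56:NB,72:NA]
Op 7: add ND@55 -> ring=[55:ND,56:NB,72:NA]
Op 8: route key 84: none >= 84, wrap to smallest pos 55 -> ND
Op 9: remove NB -> ring=[55:ND,72:NA]
Op 10: route key 66: smallest pos >= 66 is 72 -> NA
Op 11: route key 97: none >= 97, wrap to smallest pos 55 -> ND
Op 12: route key 40: smallest pos >= 40 is 55 -> ND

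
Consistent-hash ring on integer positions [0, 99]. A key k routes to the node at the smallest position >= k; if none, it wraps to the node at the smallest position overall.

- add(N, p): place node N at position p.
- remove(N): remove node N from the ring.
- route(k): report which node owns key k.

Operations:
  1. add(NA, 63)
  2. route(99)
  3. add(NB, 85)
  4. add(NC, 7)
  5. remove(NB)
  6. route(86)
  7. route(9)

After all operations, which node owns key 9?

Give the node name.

Answer: NA

Derivation:
Op 1: add NA@63 -> ring=[63:NA]
Op 2: route key 99: none >= 99, wrap to smallest pos 63 -> NA
Op 3: add NB@85 -> ring=[63:NA,85:NB]
Op 4: add NC@7 -> ring=[7:NC,63:NA,85:NB]
Op 5: remove NB -> ring=[7:NC,63:NA]
Op 6: route key 86: none >= 86, wrap to smallest pos 7 -> NC
Op 7: route key 9: smallest pos >= 9 is 63 -> NA
Final route key 9: smallest pos >= 9 is 63 -> NA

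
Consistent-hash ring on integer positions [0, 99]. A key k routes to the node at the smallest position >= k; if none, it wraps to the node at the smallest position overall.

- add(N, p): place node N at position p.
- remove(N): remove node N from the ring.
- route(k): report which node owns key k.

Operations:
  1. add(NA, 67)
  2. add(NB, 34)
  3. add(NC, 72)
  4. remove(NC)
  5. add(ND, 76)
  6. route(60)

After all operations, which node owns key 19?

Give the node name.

Answer: NB

Derivation:
Op 1: add NA@67 -> ring=[67:NA]
Op 2: add NB@34 -> ring=[34:NB,67:NA]
Op 3: add NC@72 -> ring=[34:NB,67:NA,72:NC]
Op 4: remove NC -> ring=[34:NB,67:NA]
Op 5: add ND@76 -> ring=[34:NB,67:NA,76:ND]
Op 6: route key 60: smallest pos >= 60 is 67 -> NA
Final route key 19: smallest pos >= 19 is 34 -> NB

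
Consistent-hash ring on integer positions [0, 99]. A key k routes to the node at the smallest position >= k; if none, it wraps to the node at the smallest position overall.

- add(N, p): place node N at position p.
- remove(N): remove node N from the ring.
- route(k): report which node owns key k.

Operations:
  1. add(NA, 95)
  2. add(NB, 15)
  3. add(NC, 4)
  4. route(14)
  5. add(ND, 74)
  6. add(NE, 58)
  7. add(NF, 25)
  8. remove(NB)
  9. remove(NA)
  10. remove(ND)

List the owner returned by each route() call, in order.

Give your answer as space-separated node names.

Answer: NB

Derivation:
Op 1: add NA@95 -> ring=[95:NA]
Op 2: add NB@15 -> ring=[15:NB,95:NA]
Op 3: add NC@4 -> ring=[4:NC,15:NB,95:NA]
Op 4: route key 14: smallest pos >= 14 is 15 -> NB
Op 5: add ND@74 -> ring=[4:NC,15:NB,74:ND,95:NA]
Op 6: add NE@58 -> ring=[4:NC,15:NB,58:NE,74:ND,95:NA]
Op 7: add NF@25 -> ring=[4:NC,15:NB,25:NF,58:NE,74:ND,95:NA]
Op 8: remove NB -> ring=[4:NC,25:NF,58:NE,74:ND,95:NA]
Op 9: remove NA -> ring=[4:NC,25:NF,58:NE,74:ND]
Op 10: remove ND -> ring=[4:NC,25:NF,58:NE]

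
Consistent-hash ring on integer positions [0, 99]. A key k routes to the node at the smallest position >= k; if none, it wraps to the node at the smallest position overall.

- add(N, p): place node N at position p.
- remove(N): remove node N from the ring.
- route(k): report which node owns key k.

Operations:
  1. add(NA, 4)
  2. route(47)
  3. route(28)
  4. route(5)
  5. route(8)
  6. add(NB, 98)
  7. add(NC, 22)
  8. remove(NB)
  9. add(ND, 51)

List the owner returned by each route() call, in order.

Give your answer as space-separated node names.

Answer: NA NA NA NA

Derivation:
Op 1: add NA@4 -> ring=[4:NA]
Op 2: route key 47: none >= 47, wrap to smallest pos 4 -> NA
Op 3: route key 28: none >= 28, wrap to smallest pos 4 -> NA
Op 4: route key 5: none >= 5, wrap to smallest pos 4 -> NA
Op 5: route key 8: none >= 8, wrap to smallest pos 4 -> NA
Op 6: add NB@98 -> ring=[4:NA,98:NB]
Op 7: add NC@22 -> ring=[4:NA,22:NC,98:NB]
Op 8: remove NB -> ring=[4:NA,22:NC]
Op 9: add ND@51 -> ring=[4:NA,22:NC,51:ND]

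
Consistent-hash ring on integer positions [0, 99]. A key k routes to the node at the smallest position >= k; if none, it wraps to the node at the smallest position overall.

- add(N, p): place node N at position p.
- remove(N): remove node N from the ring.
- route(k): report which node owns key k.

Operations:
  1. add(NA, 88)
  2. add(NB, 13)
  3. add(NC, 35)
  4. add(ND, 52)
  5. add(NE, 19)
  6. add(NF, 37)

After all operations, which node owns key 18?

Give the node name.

Op 1: add NA@88 -> ring=[88:NA]
Op 2: add NB@13 -> ring=[13:NB,88:NA]
Op 3: add NC@35 -> ring=[13:NB,35:NC,88:NA]
Op 4: add ND@52 -> ring=[13:NB,35:NC,52:ND,88:NA]
Op 5: add NE@19 -> ring=[13:NB,19:NE,35:NC,52:ND,88:NA]
Op 6: add NF@37 -> ring=[13:NB,19:NE,35:NC,37:NF,52:ND,88:NA]
Final route key 18: smallest pos >= 18 is 19 -> NE

Answer: NE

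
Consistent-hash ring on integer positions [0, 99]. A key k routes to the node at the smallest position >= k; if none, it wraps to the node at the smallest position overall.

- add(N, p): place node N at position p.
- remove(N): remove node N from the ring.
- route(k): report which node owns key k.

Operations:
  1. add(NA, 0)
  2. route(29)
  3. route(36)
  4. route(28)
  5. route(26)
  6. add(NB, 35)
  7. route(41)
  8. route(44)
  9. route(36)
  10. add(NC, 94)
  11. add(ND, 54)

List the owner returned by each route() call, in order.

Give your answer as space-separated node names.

Answer: NA NA NA NA NA NA NA

Derivation:
Op 1: add NA@0 -> ring=[0:NA]
Op 2: route key 29: none >= 29, wrap to smallest pos 0 -> NA
Op 3: route key 36: none >= 36, wrap to smallest pos 0 -> NA
Op 4: route key 28: none >= 28, wrap to smallest pos 0 -> NA
Op 5: route key 26: none >= 26, wrap to smallest pos 0 -> NA
Op 6: add NB@35 -> ring=[0:NA,35:NB]
Op 7: route key 41: none >= 41, wrap to smallest pos 0 -> NA
Op 8: route key 44: none >= 44, wrap to smallest pos 0 -> NA
Op 9: route key 36: none >= 36, wrap to smallest pos 0 -> NA
Op 10: add NC@94 -> ring=[0:NA,35:NB,94:NC]
Op 11: add ND@54 -> ring=[0:NA,35:NB,54:ND,94:NC]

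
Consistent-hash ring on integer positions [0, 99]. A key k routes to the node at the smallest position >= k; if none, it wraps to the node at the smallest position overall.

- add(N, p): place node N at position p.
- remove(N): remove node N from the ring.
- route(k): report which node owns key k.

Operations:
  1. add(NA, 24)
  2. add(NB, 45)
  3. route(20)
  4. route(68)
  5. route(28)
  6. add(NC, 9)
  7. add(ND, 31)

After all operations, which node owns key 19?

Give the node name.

Op 1: add NA@24 -> ring=[24:NA]
Op 2: add NB@45 -> ring=[24:NA,45:NB]
Op 3: route key 20: smallest pos >= 20 is 24 -> NA
Op 4: route key 68: none >= 68, wrap to smallest pos 24 -> NA
Op 5: route key 28: smallest pos >= 28 is 45 -> NB
Op 6: add NC@9 -> ring=[9:NC,24:NA,45:NB]
Op 7: add ND@31 -> ring=[9:NC,24:NA,31:ND,45:NB]
Final route key 19: smallest pos >= 19 is 24 -> NA

Answer: NA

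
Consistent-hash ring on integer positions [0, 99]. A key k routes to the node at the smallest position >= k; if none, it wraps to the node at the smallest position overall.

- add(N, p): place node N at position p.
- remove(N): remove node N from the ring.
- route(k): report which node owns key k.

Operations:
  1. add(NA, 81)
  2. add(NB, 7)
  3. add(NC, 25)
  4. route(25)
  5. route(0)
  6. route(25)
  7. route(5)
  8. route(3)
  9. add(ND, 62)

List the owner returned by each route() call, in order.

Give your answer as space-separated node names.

Answer: NC NB NC NB NB

Derivation:
Op 1: add NA@81 -> ring=[81:NA]
Op 2: add NB@7 -> ring=[7:NB,81:NA]
Op 3: add NC@25 -> ring=[7:NB,25:NC,81:NA]
Op 4: route key 25: smallest pos >= 25 is 25 -> NC
Op 5: route key 0: smallest pos >= 0 is 7 -> NB
Op 6: route key 25: smallest pos >= 25 is 25 -> NC
Op 7: route key 5: smallest pos >= 5 is 7 -> NB
Op 8: route key 3: smallest pos >= 3 is 7 -> NB
Op 9: add ND@62 -> ring=[7:NB,25:NC,62:ND,81:NA]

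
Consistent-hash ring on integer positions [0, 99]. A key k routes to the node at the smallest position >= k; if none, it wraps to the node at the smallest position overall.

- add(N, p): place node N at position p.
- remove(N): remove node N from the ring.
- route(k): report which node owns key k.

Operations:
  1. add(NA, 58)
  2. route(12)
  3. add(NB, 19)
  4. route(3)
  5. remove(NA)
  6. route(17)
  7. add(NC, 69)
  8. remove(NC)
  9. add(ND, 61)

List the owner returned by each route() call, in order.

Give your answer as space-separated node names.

Op 1: add NA@58 -> ring=[58:NA]
Op 2: route key 12: smallest pos >= 12 is 58 -> NA
Op 3: add NB@19 -> ring=[19:NB,58:NA]
Op 4: route key 3: smallest pos >= 3 is 19 -> NB
Op 5: remove NA -> ring=[19:NB]
Op 6: route key 17: smallest pos >= 17 is 19 -> NB
Op 7: add NC@69 -> ring=[19:NB,69:NC]
Op 8: remove NC -> ring=[19:NB]
Op 9: add ND@61 -> ring=[19:NB,61:ND]

Answer: NA NB NB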